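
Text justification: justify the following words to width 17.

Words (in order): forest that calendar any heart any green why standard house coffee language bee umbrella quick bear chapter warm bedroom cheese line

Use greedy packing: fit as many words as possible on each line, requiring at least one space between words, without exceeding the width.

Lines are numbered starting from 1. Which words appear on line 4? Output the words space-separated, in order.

Line 1: ['forest', 'that'] (min_width=11, slack=6)
Line 2: ['calendar', 'any'] (min_width=12, slack=5)
Line 3: ['heart', 'any', 'green'] (min_width=15, slack=2)
Line 4: ['why', 'standard'] (min_width=12, slack=5)
Line 5: ['house', 'coffee'] (min_width=12, slack=5)
Line 6: ['language', 'bee'] (min_width=12, slack=5)
Line 7: ['umbrella', 'quick'] (min_width=14, slack=3)
Line 8: ['bear', 'chapter', 'warm'] (min_width=17, slack=0)
Line 9: ['bedroom', 'cheese'] (min_width=14, slack=3)
Line 10: ['line'] (min_width=4, slack=13)

Answer: why standard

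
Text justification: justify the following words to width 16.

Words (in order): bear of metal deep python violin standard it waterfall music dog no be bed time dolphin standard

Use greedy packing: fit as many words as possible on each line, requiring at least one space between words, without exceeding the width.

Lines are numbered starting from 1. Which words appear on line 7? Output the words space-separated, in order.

Line 1: ['bear', 'of', 'metal'] (min_width=13, slack=3)
Line 2: ['deep', 'python'] (min_width=11, slack=5)
Line 3: ['violin', 'standard'] (min_width=15, slack=1)
Line 4: ['it', 'waterfall'] (min_width=12, slack=4)
Line 5: ['music', 'dog', 'no', 'be'] (min_width=15, slack=1)
Line 6: ['bed', 'time', 'dolphin'] (min_width=16, slack=0)
Line 7: ['standard'] (min_width=8, slack=8)

Answer: standard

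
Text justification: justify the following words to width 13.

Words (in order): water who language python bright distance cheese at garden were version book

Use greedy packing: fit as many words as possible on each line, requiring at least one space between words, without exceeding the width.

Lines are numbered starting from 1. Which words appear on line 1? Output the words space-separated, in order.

Answer: water who

Derivation:
Line 1: ['water', 'who'] (min_width=9, slack=4)
Line 2: ['language'] (min_width=8, slack=5)
Line 3: ['python', 'bright'] (min_width=13, slack=0)
Line 4: ['distance'] (min_width=8, slack=5)
Line 5: ['cheese', 'at'] (min_width=9, slack=4)
Line 6: ['garden', 'were'] (min_width=11, slack=2)
Line 7: ['version', 'book'] (min_width=12, slack=1)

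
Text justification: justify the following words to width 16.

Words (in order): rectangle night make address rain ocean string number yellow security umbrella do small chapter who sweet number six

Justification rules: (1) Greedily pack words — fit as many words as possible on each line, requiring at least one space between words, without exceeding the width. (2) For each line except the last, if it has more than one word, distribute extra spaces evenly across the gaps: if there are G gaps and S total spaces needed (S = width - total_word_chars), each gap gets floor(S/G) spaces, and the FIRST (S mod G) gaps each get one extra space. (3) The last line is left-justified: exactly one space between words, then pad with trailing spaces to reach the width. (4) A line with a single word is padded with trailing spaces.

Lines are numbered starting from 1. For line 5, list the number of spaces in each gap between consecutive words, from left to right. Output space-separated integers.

Answer: 2

Derivation:
Line 1: ['rectangle', 'night'] (min_width=15, slack=1)
Line 2: ['make', 'address'] (min_width=12, slack=4)
Line 3: ['rain', 'ocean'] (min_width=10, slack=6)
Line 4: ['string', 'number'] (min_width=13, slack=3)
Line 5: ['yellow', 'security'] (min_width=15, slack=1)
Line 6: ['umbrella', 'do'] (min_width=11, slack=5)
Line 7: ['small', 'chapter'] (min_width=13, slack=3)
Line 8: ['who', 'sweet', 'number'] (min_width=16, slack=0)
Line 9: ['six'] (min_width=3, slack=13)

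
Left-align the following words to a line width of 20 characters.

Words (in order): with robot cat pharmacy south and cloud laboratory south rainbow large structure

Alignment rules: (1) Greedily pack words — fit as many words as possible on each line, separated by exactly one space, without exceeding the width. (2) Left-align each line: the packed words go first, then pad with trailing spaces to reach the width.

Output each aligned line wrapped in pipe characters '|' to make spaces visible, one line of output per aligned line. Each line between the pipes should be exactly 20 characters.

Answer: |with robot cat      |
|pharmacy south and  |
|cloud laboratory    |
|south rainbow large |
|structure           |

Derivation:
Line 1: ['with', 'robot', 'cat'] (min_width=14, slack=6)
Line 2: ['pharmacy', 'south', 'and'] (min_width=18, slack=2)
Line 3: ['cloud', 'laboratory'] (min_width=16, slack=4)
Line 4: ['south', 'rainbow', 'large'] (min_width=19, slack=1)
Line 5: ['structure'] (min_width=9, slack=11)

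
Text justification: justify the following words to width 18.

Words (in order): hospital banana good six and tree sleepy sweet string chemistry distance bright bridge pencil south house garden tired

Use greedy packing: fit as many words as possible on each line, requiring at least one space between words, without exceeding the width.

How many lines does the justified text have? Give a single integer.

Line 1: ['hospital', 'banana'] (min_width=15, slack=3)
Line 2: ['good', 'six', 'and', 'tree'] (min_width=17, slack=1)
Line 3: ['sleepy', 'sweet'] (min_width=12, slack=6)
Line 4: ['string', 'chemistry'] (min_width=16, slack=2)
Line 5: ['distance', 'bright'] (min_width=15, slack=3)
Line 6: ['bridge', 'pencil'] (min_width=13, slack=5)
Line 7: ['south', 'house', 'garden'] (min_width=18, slack=0)
Line 8: ['tired'] (min_width=5, slack=13)
Total lines: 8

Answer: 8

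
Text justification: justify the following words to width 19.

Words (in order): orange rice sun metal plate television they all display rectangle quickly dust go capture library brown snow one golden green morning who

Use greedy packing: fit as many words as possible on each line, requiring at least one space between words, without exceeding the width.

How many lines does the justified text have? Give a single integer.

Answer: 9

Derivation:
Line 1: ['orange', 'rice', 'sun'] (min_width=15, slack=4)
Line 2: ['metal', 'plate'] (min_width=11, slack=8)
Line 3: ['television', 'they', 'all'] (min_width=19, slack=0)
Line 4: ['display', 'rectangle'] (min_width=17, slack=2)
Line 5: ['quickly', 'dust', 'go'] (min_width=15, slack=4)
Line 6: ['capture', 'library'] (min_width=15, slack=4)
Line 7: ['brown', 'snow', 'one'] (min_width=14, slack=5)
Line 8: ['golden', 'green'] (min_width=12, slack=7)
Line 9: ['morning', 'who'] (min_width=11, slack=8)
Total lines: 9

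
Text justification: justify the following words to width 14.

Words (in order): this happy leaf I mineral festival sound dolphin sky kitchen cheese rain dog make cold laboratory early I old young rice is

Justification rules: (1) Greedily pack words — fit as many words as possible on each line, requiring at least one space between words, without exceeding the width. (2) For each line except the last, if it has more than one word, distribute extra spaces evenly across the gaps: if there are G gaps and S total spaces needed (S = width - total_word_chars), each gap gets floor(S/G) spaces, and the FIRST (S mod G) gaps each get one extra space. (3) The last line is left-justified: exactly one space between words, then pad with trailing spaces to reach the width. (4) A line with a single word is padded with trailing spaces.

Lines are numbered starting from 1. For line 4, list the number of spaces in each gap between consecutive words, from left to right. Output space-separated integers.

Line 1: ['this', 'happy'] (min_width=10, slack=4)
Line 2: ['leaf', 'I', 'mineral'] (min_width=14, slack=0)
Line 3: ['festival', 'sound'] (min_width=14, slack=0)
Line 4: ['dolphin', 'sky'] (min_width=11, slack=3)
Line 5: ['kitchen', 'cheese'] (min_width=14, slack=0)
Line 6: ['rain', 'dog', 'make'] (min_width=13, slack=1)
Line 7: ['cold'] (min_width=4, slack=10)
Line 8: ['laboratory'] (min_width=10, slack=4)
Line 9: ['early', 'I', 'old'] (min_width=11, slack=3)
Line 10: ['young', 'rice', 'is'] (min_width=13, slack=1)

Answer: 4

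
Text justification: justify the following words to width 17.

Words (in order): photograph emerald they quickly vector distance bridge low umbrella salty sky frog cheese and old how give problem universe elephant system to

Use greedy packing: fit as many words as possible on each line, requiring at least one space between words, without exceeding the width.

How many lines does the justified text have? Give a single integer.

Line 1: ['photograph'] (min_width=10, slack=7)
Line 2: ['emerald', 'they'] (min_width=12, slack=5)
Line 3: ['quickly', 'vector'] (min_width=14, slack=3)
Line 4: ['distance', 'bridge'] (min_width=15, slack=2)
Line 5: ['low', 'umbrella'] (min_width=12, slack=5)
Line 6: ['salty', 'sky', 'frog'] (min_width=14, slack=3)
Line 7: ['cheese', 'and', 'old'] (min_width=14, slack=3)
Line 8: ['how', 'give', 'problem'] (min_width=16, slack=1)
Line 9: ['universe', 'elephant'] (min_width=17, slack=0)
Line 10: ['system', 'to'] (min_width=9, slack=8)
Total lines: 10

Answer: 10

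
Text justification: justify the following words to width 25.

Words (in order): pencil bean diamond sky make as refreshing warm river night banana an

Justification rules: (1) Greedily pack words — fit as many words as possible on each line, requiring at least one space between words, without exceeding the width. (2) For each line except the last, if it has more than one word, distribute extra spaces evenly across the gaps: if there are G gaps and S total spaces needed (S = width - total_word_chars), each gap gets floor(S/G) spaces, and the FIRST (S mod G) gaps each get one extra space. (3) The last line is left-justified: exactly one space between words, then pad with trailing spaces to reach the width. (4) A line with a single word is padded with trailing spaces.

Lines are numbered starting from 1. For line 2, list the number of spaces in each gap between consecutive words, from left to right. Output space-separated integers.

Line 1: ['pencil', 'bean', 'diamond', 'sky'] (min_width=23, slack=2)
Line 2: ['make', 'as', 'refreshing', 'warm'] (min_width=23, slack=2)
Line 3: ['river', 'night', 'banana', 'an'] (min_width=21, slack=4)

Answer: 2 2 1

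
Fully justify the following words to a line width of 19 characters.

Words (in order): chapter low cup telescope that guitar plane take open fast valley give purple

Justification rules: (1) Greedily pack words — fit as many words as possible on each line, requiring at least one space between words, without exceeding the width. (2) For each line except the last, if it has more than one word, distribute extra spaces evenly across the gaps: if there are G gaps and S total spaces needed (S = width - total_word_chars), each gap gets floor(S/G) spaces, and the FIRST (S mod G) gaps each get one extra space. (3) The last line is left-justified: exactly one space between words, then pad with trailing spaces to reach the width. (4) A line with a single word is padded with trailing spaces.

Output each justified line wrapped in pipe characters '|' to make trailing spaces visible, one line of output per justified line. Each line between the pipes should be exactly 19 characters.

Line 1: ['chapter', 'low', 'cup'] (min_width=15, slack=4)
Line 2: ['telescope', 'that'] (min_width=14, slack=5)
Line 3: ['guitar', 'plane', 'take'] (min_width=17, slack=2)
Line 4: ['open', 'fast', 'valley'] (min_width=16, slack=3)
Line 5: ['give', 'purple'] (min_width=11, slack=8)

Answer: |chapter   low   cup|
|telescope      that|
|guitar  plane  take|
|open   fast  valley|
|give purple        |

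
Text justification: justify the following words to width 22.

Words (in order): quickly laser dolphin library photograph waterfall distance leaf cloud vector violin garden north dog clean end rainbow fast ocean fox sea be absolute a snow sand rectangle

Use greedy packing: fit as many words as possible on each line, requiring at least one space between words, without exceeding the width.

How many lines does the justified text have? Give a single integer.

Answer: 9

Derivation:
Line 1: ['quickly', 'laser', 'dolphin'] (min_width=21, slack=1)
Line 2: ['library', 'photograph'] (min_width=18, slack=4)
Line 3: ['waterfall', 'distance'] (min_width=18, slack=4)
Line 4: ['leaf', 'cloud', 'vector'] (min_width=17, slack=5)
Line 5: ['violin', 'garden', 'north'] (min_width=19, slack=3)
Line 6: ['dog', 'clean', 'end', 'rainbow'] (min_width=21, slack=1)
Line 7: ['fast', 'ocean', 'fox', 'sea', 'be'] (min_width=21, slack=1)
Line 8: ['absolute', 'a', 'snow', 'sand'] (min_width=20, slack=2)
Line 9: ['rectangle'] (min_width=9, slack=13)
Total lines: 9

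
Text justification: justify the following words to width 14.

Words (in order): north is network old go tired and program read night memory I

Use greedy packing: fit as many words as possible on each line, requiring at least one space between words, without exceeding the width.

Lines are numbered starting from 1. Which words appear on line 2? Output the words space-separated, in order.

Line 1: ['north', 'is'] (min_width=8, slack=6)
Line 2: ['network', 'old', 'go'] (min_width=14, slack=0)
Line 3: ['tired', 'and'] (min_width=9, slack=5)
Line 4: ['program', 'read'] (min_width=12, slack=2)
Line 5: ['night', 'memory', 'I'] (min_width=14, slack=0)

Answer: network old go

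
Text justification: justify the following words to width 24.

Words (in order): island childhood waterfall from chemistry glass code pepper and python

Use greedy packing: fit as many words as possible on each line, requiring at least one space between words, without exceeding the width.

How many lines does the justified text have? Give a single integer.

Answer: 4

Derivation:
Line 1: ['island', 'childhood'] (min_width=16, slack=8)
Line 2: ['waterfall', 'from', 'chemistry'] (min_width=24, slack=0)
Line 3: ['glass', 'code', 'pepper', 'and'] (min_width=21, slack=3)
Line 4: ['python'] (min_width=6, slack=18)
Total lines: 4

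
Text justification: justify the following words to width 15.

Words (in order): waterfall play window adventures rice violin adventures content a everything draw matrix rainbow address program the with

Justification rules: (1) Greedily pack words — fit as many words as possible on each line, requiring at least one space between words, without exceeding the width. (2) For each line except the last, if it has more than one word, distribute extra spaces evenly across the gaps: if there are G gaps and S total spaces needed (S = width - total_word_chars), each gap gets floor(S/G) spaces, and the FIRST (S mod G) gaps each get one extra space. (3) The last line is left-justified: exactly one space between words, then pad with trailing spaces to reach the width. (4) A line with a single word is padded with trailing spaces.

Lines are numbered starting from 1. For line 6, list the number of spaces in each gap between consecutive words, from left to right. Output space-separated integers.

Line 1: ['waterfall', 'play'] (min_width=14, slack=1)
Line 2: ['window'] (min_width=6, slack=9)
Line 3: ['adventures', 'rice'] (min_width=15, slack=0)
Line 4: ['violin'] (min_width=6, slack=9)
Line 5: ['adventures'] (min_width=10, slack=5)
Line 6: ['content', 'a'] (min_width=9, slack=6)
Line 7: ['everything', 'draw'] (min_width=15, slack=0)
Line 8: ['matrix', 'rainbow'] (min_width=14, slack=1)
Line 9: ['address', 'program'] (min_width=15, slack=0)
Line 10: ['the', 'with'] (min_width=8, slack=7)

Answer: 7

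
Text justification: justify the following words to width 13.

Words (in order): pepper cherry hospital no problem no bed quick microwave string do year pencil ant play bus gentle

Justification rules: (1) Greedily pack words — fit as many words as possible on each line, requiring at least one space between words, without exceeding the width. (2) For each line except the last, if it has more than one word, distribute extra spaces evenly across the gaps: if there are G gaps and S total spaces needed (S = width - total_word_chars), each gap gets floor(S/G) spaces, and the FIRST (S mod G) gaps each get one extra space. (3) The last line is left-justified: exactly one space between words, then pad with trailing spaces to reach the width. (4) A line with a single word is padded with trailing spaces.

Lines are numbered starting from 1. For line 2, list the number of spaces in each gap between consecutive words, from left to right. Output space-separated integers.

Answer: 3

Derivation:
Line 1: ['pepper', 'cherry'] (min_width=13, slack=0)
Line 2: ['hospital', 'no'] (min_width=11, slack=2)
Line 3: ['problem', 'no'] (min_width=10, slack=3)
Line 4: ['bed', 'quick'] (min_width=9, slack=4)
Line 5: ['microwave'] (min_width=9, slack=4)
Line 6: ['string', 'do'] (min_width=9, slack=4)
Line 7: ['year', 'pencil'] (min_width=11, slack=2)
Line 8: ['ant', 'play', 'bus'] (min_width=12, slack=1)
Line 9: ['gentle'] (min_width=6, slack=7)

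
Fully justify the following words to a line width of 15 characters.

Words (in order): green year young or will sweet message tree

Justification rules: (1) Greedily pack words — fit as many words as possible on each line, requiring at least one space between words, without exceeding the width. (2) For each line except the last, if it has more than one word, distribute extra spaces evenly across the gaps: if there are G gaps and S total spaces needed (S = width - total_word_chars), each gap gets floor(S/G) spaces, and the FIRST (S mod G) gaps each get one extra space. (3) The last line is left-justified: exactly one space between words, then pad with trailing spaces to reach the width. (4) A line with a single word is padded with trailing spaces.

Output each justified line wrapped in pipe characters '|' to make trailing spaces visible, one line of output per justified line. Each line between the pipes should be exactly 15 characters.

Line 1: ['green', 'year'] (min_width=10, slack=5)
Line 2: ['young', 'or', 'will'] (min_width=13, slack=2)
Line 3: ['sweet', 'message'] (min_width=13, slack=2)
Line 4: ['tree'] (min_width=4, slack=11)

Answer: |green      year|
|young  or  will|
|sweet   message|
|tree           |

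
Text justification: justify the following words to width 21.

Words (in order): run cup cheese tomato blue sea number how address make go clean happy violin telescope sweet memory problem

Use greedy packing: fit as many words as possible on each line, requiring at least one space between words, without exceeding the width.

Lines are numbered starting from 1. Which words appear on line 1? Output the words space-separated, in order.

Line 1: ['run', 'cup', 'cheese', 'tomato'] (min_width=21, slack=0)
Line 2: ['blue', 'sea', 'number', 'how'] (min_width=19, slack=2)
Line 3: ['address', 'make', 'go', 'clean'] (min_width=21, slack=0)
Line 4: ['happy', 'violin'] (min_width=12, slack=9)
Line 5: ['telescope', 'sweet'] (min_width=15, slack=6)
Line 6: ['memory', 'problem'] (min_width=14, slack=7)

Answer: run cup cheese tomato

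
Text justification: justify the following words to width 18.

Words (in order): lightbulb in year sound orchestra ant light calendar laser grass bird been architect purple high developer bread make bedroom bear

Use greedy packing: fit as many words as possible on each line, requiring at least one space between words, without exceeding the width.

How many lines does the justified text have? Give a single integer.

Answer: 8

Derivation:
Line 1: ['lightbulb', 'in', 'year'] (min_width=17, slack=1)
Line 2: ['sound', 'orchestra'] (min_width=15, slack=3)
Line 3: ['ant', 'light', 'calendar'] (min_width=18, slack=0)
Line 4: ['laser', 'grass', 'bird'] (min_width=16, slack=2)
Line 5: ['been', 'architect'] (min_width=14, slack=4)
Line 6: ['purple', 'high'] (min_width=11, slack=7)
Line 7: ['developer', 'bread'] (min_width=15, slack=3)
Line 8: ['make', 'bedroom', 'bear'] (min_width=17, slack=1)
Total lines: 8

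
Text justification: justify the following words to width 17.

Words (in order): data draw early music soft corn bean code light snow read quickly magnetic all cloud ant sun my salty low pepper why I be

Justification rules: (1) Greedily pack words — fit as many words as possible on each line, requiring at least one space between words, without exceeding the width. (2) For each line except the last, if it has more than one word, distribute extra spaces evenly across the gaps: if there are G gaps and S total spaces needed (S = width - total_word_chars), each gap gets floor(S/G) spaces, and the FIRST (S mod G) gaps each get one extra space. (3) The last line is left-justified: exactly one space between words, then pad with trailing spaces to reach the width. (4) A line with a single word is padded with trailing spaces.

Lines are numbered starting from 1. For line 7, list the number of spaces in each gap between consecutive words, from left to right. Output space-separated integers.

Answer: 2 1

Derivation:
Line 1: ['data', 'draw', 'early'] (min_width=15, slack=2)
Line 2: ['music', 'soft', 'corn'] (min_width=15, slack=2)
Line 3: ['bean', 'code', 'light'] (min_width=15, slack=2)
Line 4: ['snow', 'read', 'quickly'] (min_width=17, slack=0)
Line 5: ['magnetic', 'all'] (min_width=12, slack=5)
Line 6: ['cloud', 'ant', 'sun', 'my'] (min_width=16, slack=1)
Line 7: ['salty', 'low', 'pepper'] (min_width=16, slack=1)
Line 8: ['why', 'I', 'be'] (min_width=8, slack=9)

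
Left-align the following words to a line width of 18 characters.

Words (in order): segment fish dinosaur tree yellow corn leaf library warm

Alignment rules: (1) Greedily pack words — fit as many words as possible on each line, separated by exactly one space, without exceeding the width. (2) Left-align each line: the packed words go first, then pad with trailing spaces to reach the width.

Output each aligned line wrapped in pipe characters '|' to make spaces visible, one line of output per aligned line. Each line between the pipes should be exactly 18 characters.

Answer: |segment fish      |
|dinosaur tree     |
|yellow corn leaf  |
|library warm      |

Derivation:
Line 1: ['segment', 'fish'] (min_width=12, slack=6)
Line 2: ['dinosaur', 'tree'] (min_width=13, slack=5)
Line 3: ['yellow', 'corn', 'leaf'] (min_width=16, slack=2)
Line 4: ['library', 'warm'] (min_width=12, slack=6)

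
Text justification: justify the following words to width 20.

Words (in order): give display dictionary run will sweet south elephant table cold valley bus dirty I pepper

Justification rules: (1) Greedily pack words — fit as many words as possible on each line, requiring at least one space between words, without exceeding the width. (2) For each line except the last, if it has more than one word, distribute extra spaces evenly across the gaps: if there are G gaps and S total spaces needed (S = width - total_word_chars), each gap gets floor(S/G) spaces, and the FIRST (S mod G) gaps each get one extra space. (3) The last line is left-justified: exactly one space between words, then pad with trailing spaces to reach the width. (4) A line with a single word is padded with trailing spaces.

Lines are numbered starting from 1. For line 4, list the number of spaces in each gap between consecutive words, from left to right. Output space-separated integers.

Answer: 3 2

Derivation:
Line 1: ['give', 'display'] (min_width=12, slack=8)
Line 2: ['dictionary', 'run', 'will'] (min_width=19, slack=1)
Line 3: ['sweet', 'south', 'elephant'] (min_width=20, slack=0)
Line 4: ['table', 'cold', 'valley'] (min_width=17, slack=3)
Line 5: ['bus', 'dirty', 'I', 'pepper'] (min_width=18, slack=2)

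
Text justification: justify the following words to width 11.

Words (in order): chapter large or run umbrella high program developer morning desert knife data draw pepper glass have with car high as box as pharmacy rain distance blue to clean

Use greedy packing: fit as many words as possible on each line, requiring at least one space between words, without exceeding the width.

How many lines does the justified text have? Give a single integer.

Answer: 19

Derivation:
Line 1: ['chapter'] (min_width=7, slack=4)
Line 2: ['large', 'or'] (min_width=8, slack=3)
Line 3: ['run'] (min_width=3, slack=8)
Line 4: ['umbrella'] (min_width=8, slack=3)
Line 5: ['high'] (min_width=4, slack=7)
Line 6: ['program'] (min_width=7, slack=4)
Line 7: ['developer'] (min_width=9, slack=2)
Line 8: ['morning'] (min_width=7, slack=4)
Line 9: ['desert'] (min_width=6, slack=5)
Line 10: ['knife', 'data'] (min_width=10, slack=1)
Line 11: ['draw', 'pepper'] (min_width=11, slack=0)
Line 12: ['glass', 'have'] (min_width=10, slack=1)
Line 13: ['with', 'car'] (min_width=8, slack=3)
Line 14: ['high', 'as', 'box'] (min_width=11, slack=0)
Line 15: ['as', 'pharmacy'] (min_width=11, slack=0)
Line 16: ['rain'] (min_width=4, slack=7)
Line 17: ['distance'] (min_width=8, slack=3)
Line 18: ['blue', 'to'] (min_width=7, slack=4)
Line 19: ['clean'] (min_width=5, slack=6)
Total lines: 19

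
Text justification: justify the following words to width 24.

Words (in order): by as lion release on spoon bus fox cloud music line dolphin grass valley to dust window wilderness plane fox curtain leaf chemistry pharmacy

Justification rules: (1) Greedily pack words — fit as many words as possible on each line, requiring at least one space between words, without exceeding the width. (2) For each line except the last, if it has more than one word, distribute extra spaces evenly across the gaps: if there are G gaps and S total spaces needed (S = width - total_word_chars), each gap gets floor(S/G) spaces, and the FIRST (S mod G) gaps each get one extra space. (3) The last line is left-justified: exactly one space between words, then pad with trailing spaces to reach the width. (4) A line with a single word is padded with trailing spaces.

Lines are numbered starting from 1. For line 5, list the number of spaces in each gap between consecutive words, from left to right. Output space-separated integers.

Line 1: ['by', 'as', 'lion', 'release', 'on'] (min_width=21, slack=3)
Line 2: ['spoon', 'bus', 'fox', 'cloud'] (min_width=19, slack=5)
Line 3: ['music', 'line', 'dolphin', 'grass'] (min_width=24, slack=0)
Line 4: ['valley', 'to', 'dust', 'window'] (min_width=21, slack=3)
Line 5: ['wilderness', 'plane', 'fox'] (min_width=20, slack=4)
Line 6: ['curtain', 'leaf', 'chemistry'] (min_width=22, slack=2)
Line 7: ['pharmacy'] (min_width=8, slack=16)

Answer: 3 3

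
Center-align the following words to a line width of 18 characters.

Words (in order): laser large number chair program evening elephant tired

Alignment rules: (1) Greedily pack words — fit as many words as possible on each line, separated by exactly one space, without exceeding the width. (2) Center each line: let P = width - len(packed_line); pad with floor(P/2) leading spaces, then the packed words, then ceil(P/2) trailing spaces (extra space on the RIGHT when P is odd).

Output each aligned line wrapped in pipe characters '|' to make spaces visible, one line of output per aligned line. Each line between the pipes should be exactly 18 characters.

Line 1: ['laser', 'large', 'number'] (min_width=18, slack=0)
Line 2: ['chair', 'program'] (min_width=13, slack=5)
Line 3: ['evening', 'elephant'] (min_width=16, slack=2)
Line 4: ['tired'] (min_width=5, slack=13)

Answer: |laser large number|
|  chair program   |
| evening elephant |
|      tired       |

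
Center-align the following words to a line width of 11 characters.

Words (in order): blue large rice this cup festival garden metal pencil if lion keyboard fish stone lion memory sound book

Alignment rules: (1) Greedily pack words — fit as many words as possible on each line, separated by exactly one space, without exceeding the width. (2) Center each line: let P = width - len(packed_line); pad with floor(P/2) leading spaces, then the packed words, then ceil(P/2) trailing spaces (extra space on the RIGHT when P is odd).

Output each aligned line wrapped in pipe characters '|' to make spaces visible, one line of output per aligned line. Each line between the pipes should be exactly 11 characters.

Answer: |blue large |
| rice this |
|    cup    |
| festival  |
|  garden   |
|   metal   |
| pencil if |
|   lion    |
| keyboard  |
|fish stone |
|lion memory|
|sound book |

Derivation:
Line 1: ['blue', 'large'] (min_width=10, slack=1)
Line 2: ['rice', 'this'] (min_width=9, slack=2)
Line 3: ['cup'] (min_width=3, slack=8)
Line 4: ['festival'] (min_width=8, slack=3)
Line 5: ['garden'] (min_width=6, slack=5)
Line 6: ['metal'] (min_width=5, slack=6)
Line 7: ['pencil', 'if'] (min_width=9, slack=2)
Line 8: ['lion'] (min_width=4, slack=7)
Line 9: ['keyboard'] (min_width=8, slack=3)
Line 10: ['fish', 'stone'] (min_width=10, slack=1)
Line 11: ['lion', 'memory'] (min_width=11, slack=0)
Line 12: ['sound', 'book'] (min_width=10, slack=1)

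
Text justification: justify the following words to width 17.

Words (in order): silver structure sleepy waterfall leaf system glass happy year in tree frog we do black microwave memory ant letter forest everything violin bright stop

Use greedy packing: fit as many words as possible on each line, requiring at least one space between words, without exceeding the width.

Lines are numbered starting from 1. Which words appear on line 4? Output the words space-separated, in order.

Answer: happy year in

Derivation:
Line 1: ['silver', 'structure'] (min_width=16, slack=1)
Line 2: ['sleepy', 'waterfall'] (min_width=16, slack=1)
Line 3: ['leaf', 'system', 'glass'] (min_width=17, slack=0)
Line 4: ['happy', 'year', 'in'] (min_width=13, slack=4)
Line 5: ['tree', 'frog', 'we', 'do'] (min_width=15, slack=2)
Line 6: ['black', 'microwave'] (min_width=15, slack=2)
Line 7: ['memory', 'ant', 'letter'] (min_width=17, slack=0)
Line 8: ['forest', 'everything'] (min_width=17, slack=0)
Line 9: ['violin', 'bright'] (min_width=13, slack=4)
Line 10: ['stop'] (min_width=4, slack=13)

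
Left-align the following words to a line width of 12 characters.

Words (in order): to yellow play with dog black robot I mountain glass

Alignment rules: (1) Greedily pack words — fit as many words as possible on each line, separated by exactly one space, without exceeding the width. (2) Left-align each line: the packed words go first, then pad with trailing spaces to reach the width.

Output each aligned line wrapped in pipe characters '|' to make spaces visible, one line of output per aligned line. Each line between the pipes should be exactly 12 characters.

Answer: |to yellow   |
|play with   |
|dog black   |
|robot I     |
|mountain    |
|glass       |

Derivation:
Line 1: ['to', 'yellow'] (min_width=9, slack=3)
Line 2: ['play', 'with'] (min_width=9, slack=3)
Line 3: ['dog', 'black'] (min_width=9, slack=3)
Line 4: ['robot', 'I'] (min_width=7, slack=5)
Line 5: ['mountain'] (min_width=8, slack=4)
Line 6: ['glass'] (min_width=5, slack=7)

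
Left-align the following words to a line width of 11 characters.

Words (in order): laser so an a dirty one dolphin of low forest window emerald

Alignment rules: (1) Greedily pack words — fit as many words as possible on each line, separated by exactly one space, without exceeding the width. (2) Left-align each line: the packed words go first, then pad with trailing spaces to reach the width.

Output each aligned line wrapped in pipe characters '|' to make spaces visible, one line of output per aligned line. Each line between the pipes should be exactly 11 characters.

Answer: |laser so an|
|a dirty one|
|dolphin of |
|low forest |
|window     |
|emerald    |

Derivation:
Line 1: ['laser', 'so', 'an'] (min_width=11, slack=0)
Line 2: ['a', 'dirty', 'one'] (min_width=11, slack=0)
Line 3: ['dolphin', 'of'] (min_width=10, slack=1)
Line 4: ['low', 'forest'] (min_width=10, slack=1)
Line 5: ['window'] (min_width=6, slack=5)
Line 6: ['emerald'] (min_width=7, slack=4)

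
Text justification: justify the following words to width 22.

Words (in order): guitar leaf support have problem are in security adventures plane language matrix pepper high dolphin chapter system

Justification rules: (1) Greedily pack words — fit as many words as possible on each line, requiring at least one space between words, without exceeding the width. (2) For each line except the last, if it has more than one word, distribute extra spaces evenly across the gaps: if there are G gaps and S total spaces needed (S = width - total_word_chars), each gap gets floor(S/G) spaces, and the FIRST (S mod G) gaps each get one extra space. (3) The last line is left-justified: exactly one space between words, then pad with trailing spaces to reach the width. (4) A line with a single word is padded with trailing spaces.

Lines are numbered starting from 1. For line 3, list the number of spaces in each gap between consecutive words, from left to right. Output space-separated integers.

Line 1: ['guitar', 'leaf', 'support'] (min_width=19, slack=3)
Line 2: ['have', 'problem', 'are', 'in'] (min_width=19, slack=3)
Line 3: ['security', 'adventures'] (min_width=19, slack=3)
Line 4: ['plane', 'language', 'matrix'] (min_width=21, slack=1)
Line 5: ['pepper', 'high', 'dolphin'] (min_width=19, slack=3)
Line 6: ['chapter', 'system'] (min_width=14, slack=8)

Answer: 4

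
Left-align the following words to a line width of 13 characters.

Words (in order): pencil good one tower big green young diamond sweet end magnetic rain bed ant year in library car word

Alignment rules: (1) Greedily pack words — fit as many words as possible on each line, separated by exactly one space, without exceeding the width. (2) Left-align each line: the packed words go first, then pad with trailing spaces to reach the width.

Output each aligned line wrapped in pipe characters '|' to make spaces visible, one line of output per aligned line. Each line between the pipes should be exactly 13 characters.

Line 1: ['pencil', 'good'] (min_width=11, slack=2)
Line 2: ['one', 'tower', 'big'] (min_width=13, slack=0)
Line 3: ['green', 'young'] (min_width=11, slack=2)
Line 4: ['diamond', 'sweet'] (min_width=13, slack=0)
Line 5: ['end', 'magnetic'] (min_width=12, slack=1)
Line 6: ['rain', 'bed', 'ant'] (min_width=12, slack=1)
Line 7: ['year', 'in'] (min_width=7, slack=6)
Line 8: ['library', 'car'] (min_width=11, slack=2)
Line 9: ['word'] (min_width=4, slack=9)

Answer: |pencil good  |
|one tower big|
|green young  |
|diamond sweet|
|end magnetic |
|rain bed ant |
|year in      |
|library car  |
|word         |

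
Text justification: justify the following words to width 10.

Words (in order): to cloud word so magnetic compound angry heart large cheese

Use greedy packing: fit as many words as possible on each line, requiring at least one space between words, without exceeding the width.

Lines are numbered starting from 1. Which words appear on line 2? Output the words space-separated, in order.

Answer: word so

Derivation:
Line 1: ['to', 'cloud'] (min_width=8, slack=2)
Line 2: ['word', 'so'] (min_width=7, slack=3)
Line 3: ['magnetic'] (min_width=8, slack=2)
Line 4: ['compound'] (min_width=8, slack=2)
Line 5: ['angry'] (min_width=5, slack=5)
Line 6: ['heart'] (min_width=5, slack=5)
Line 7: ['large'] (min_width=5, slack=5)
Line 8: ['cheese'] (min_width=6, slack=4)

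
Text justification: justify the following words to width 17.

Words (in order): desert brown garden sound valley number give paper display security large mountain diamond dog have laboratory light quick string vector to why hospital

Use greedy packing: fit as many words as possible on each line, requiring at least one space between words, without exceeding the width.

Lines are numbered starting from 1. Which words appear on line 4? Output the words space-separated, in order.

Answer: give paper

Derivation:
Line 1: ['desert', 'brown'] (min_width=12, slack=5)
Line 2: ['garden', 'sound'] (min_width=12, slack=5)
Line 3: ['valley', 'number'] (min_width=13, slack=4)
Line 4: ['give', 'paper'] (min_width=10, slack=7)
Line 5: ['display', 'security'] (min_width=16, slack=1)
Line 6: ['large', 'mountain'] (min_width=14, slack=3)
Line 7: ['diamond', 'dog', 'have'] (min_width=16, slack=1)
Line 8: ['laboratory', 'light'] (min_width=16, slack=1)
Line 9: ['quick', 'string'] (min_width=12, slack=5)
Line 10: ['vector', 'to', 'why'] (min_width=13, slack=4)
Line 11: ['hospital'] (min_width=8, slack=9)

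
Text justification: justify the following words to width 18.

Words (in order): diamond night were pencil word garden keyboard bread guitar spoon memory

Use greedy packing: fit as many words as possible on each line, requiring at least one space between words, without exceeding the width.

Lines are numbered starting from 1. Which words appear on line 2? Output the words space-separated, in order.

Line 1: ['diamond', 'night', 'were'] (min_width=18, slack=0)
Line 2: ['pencil', 'word', 'garden'] (min_width=18, slack=0)
Line 3: ['keyboard', 'bread'] (min_width=14, slack=4)
Line 4: ['guitar', 'spoon'] (min_width=12, slack=6)
Line 5: ['memory'] (min_width=6, slack=12)

Answer: pencil word garden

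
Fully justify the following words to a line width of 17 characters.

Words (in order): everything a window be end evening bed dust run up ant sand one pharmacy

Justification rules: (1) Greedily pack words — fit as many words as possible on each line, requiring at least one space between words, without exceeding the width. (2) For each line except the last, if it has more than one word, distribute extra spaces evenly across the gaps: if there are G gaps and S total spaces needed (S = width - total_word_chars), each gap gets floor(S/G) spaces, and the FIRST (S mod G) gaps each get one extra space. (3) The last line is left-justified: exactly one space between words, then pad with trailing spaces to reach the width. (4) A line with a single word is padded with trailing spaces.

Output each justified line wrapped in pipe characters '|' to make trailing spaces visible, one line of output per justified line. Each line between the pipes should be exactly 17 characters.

Line 1: ['everything', 'a'] (min_width=12, slack=5)
Line 2: ['window', 'be', 'end'] (min_width=13, slack=4)
Line 3: ['evening', 'bed', 'dust'] (min_width=16, slack=1)
Line 4: ['run', 'up', 'ant', 'sand'] (min_width=15, slack=2)
Line 5: ['one', 'pharmacy'] (min_width=12, slack=5)

Answer: |everything      a|
|window   be   end|
|evening  bed dust|
|run  up  ant sand|
|one pharmacy     |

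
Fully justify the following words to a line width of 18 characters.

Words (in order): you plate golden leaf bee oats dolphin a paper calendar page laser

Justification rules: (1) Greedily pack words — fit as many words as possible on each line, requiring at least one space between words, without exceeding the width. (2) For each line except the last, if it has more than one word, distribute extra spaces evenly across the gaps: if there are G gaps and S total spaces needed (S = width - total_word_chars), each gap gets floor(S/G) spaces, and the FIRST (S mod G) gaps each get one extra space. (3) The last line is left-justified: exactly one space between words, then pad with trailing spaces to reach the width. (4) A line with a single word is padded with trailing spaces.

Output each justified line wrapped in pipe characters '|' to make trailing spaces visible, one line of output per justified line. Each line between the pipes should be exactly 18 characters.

Answer: |you  plate  golden|
|leaf    bee   oats|
|dolphin   a  paper|
|calendar      page|
|laser             |

Derivation:
Line 1: ['you', 'plate', 'golden'] (min_width=16, slack=2)
Line 2: ['leaf', 'bee', 'oats'] (min_width=13, slack=5)
Line 3: ['dolphin', 'a', 'paper'] (min_width=15, slack=3)
Line 4: ['calendar', 'page'] (min_width=13, slack=5)
Line 5: ['laser'] (min_width=5, slack=13)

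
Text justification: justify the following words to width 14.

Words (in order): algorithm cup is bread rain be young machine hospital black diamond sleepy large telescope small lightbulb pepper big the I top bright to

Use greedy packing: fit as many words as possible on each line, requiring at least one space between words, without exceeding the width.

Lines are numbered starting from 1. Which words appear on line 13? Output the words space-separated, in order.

Line 1: ['algorithm', 'cup'] (min_width=13, slack=1)
Line 2: ['is', 'bread', 'rain'] (min_width=13, slack=1)
Line 3: ['be', 'young'] (min_width=8, slack=6)
Line 4: ['machine'] (min_width=7, slack=7)
Line 5: ['hospital', 'black'] (min_width=14, slack=0)
Line 6: ['diamond', 'sleepy'] (min_width=14, slack=0)
Line 7: ['large'] (min_width=5, slack=9)
Line 8: ['telescope'] (min_width=9, slack=5)
Line 9: ['small'] (min_width=5, slack=9)
Line 10: ['lightbulb'] (min_width=9, slack=5)
Line 11: ['pepper', 'big', 'the'] (min_width=14, slack=0)
Line 12: ['I', 'top', 'bright'] (min_width=12, slack=2)
Line 13: ['to'] (min_width=2, slack=12)

Answer: to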